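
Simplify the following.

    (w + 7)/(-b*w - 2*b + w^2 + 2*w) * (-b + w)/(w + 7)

Factor: -b*w - 2*b + w^2 + 2*w = (-b + w)*(w + 2)
Cancel the common factors (-b + w), (w + 7).

1/(w + 2)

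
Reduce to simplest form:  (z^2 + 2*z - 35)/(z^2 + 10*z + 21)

(z - 5)/(z + 3)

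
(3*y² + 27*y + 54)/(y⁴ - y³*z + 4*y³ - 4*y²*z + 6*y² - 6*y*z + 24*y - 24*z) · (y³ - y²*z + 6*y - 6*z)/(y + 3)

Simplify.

Factor: 3*y² + 27*y + 54 = 3·(y + 3)·(y + 6);  y⁴ - y³*z + 4*y³ - 4*y²*z + 6*y² - 6*y*z + 24*y - 24*z = (y - z)·(y + 4)·(y² + 6);  y³ - y²*z + 6*y - 6*z = (y² + 6)·(y - z)
Cancel the common factors (y² + 6), (y - z), (y + 3).

(3*y + 18)/(y + 4)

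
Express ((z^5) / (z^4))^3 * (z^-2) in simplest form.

z

Inside the bracket: z^1
Raise to the power 3: z^3
Multiply by (z^-2): add exponents.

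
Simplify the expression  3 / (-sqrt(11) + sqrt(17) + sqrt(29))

Group as (sqrt(17) + sqrt(29)) - sqrt(11); multiply by (sqrt(17) + sqrt(29)) + sqrt(11), then rationalise the remaining surd.

(-35*sqrt(11) - sqrt(29) + 23*sqrt(17) + 2*sqrt(5423))/249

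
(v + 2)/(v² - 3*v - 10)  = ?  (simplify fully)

Factor: v² - 3*v - 10 = (v - 5)·(v + 2)
Cancel the common factor (v + 2).

1/(v - 5)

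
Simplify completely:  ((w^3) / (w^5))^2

w^(-4)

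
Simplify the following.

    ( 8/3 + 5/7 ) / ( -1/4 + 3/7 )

284/15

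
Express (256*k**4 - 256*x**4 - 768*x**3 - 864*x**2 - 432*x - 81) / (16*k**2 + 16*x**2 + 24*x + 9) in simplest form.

Factor (4*k)**4 - (4*x + 3)**4 and cancel (16*k**2 + (4*x + 3)**2).

16*k**2 - 16*x**2 - 24*x - 9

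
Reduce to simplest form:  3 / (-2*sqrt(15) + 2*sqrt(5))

(-3*sqrt(15) - 3*sqrt(5))/20

Multiply numerator and denominator by 2*sqrt(5) + 2*sqrt(15).
Denominator becomes -40; numerator becomes 6*sqrt(5) + 6*sqrt(15).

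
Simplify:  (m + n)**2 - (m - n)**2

4*m*n

Binomially expand both and collect terms in m, n.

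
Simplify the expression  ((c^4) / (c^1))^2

c^6

Inside the bracket: c^3
Raise to the power 2: c^6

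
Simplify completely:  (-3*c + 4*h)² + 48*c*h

(3*c + 4*h)²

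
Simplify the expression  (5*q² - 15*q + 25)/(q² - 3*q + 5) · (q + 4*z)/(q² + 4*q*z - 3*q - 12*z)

5/(q - 3)

Factor: 5*q² - 15*q + 25 = 5·(q² - 3*q + 5);  q² + 4*q*z - 3*q - 12*z = (q + 4*z)·(q - 3)
Cancel the common factors (q² - 3*q + 5), (q + 4*z).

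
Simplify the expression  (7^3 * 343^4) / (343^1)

7^12

7^3 = 7^3; 343^4 = 7^12; 343^1 = 7^3
Combine exponents: 7^12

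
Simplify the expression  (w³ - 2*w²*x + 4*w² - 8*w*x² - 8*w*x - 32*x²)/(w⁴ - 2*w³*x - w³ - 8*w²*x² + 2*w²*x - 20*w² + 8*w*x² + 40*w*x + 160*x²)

1/(w - 5)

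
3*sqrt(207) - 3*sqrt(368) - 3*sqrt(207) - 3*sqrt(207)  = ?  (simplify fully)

3*sqrt(207) = 9*sqrt(23); 3*sqrt(368) = 12*sqrt(23); 3*sqrt(207) = 9*sqrt(23); 3*sqrt(207) = 9*sqrt(23)
Combine: (9 - 12 - 9 - 9)·sqrt(23) = -21*sqrt(23)

-21*sqrt(23)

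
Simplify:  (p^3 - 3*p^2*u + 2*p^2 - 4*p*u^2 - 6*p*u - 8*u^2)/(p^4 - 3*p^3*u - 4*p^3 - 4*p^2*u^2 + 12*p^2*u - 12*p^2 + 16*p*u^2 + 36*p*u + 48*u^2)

Factor: p^3 - 3*p^2*u + 2*p^2 - 4*p*u^2 - 6*p*u - 8*u^2 = (p - 4*u)*(p + u)*(p + 2);  p^4 - 3*p^3*u - 4*p^3 - 4*p^2*u^2 + 12*p^2*u - 12*p^2 + 16*p*u^2 + 36*p*u + 48*u^2 = (p + u)*(p + 2)*(p - 6)*(p - 4*u)
Cancel the common factors (p + u), (p + 2), (p - 4*u).

1/(p - 6)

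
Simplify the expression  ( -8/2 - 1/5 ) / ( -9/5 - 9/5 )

Numerator: -8/2 - 1/5 = -21/5
Denominator: -9/5 - 9/5 = -18/5
Divide: (-21/5) · (-5/18) = 7/6

7/6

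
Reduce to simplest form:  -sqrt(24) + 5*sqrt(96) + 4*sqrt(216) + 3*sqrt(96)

54*sqrt(6)

sqrt(24) = 2*sqrt(6); 5*sqrt(96) = 20*sqrt(6); 4*sqrt(216) = 24*sqrt(6); 3*sqrt(96) = 12*sqrt(6)
Combine: (-2 + 20 + 24 + 12)·sqrt(6) = 54*sqrt(6)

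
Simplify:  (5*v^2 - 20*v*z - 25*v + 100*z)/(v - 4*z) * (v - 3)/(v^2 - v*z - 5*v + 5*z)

Factor: 5*v^2 - 20*v*z - 25*v + 100*z = 5*(v - 4*z)*(v - 5);  v^2 - v*z - 5*v + 5*z = (v - 5)*(v - z)
Cancel the common factors (v - 5), (v - 4*z).

(-5*v + 15)/(-v + z)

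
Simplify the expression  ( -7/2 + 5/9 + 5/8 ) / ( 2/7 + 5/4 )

Numerator: -7/2 + 5/9 + 5/8 = -167/72
Denominator: 2/7 + 5/4 = 43/28
Divide: (-167/72) · (28/43) = -1169/774

-1169/774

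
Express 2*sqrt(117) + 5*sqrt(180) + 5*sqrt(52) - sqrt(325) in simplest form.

2*sqrt(117) = 6*sqrt(13); 5*sqrt(180) = 30*sqrt(5); 5*sqrt(52) = 10*sqrt(13); sqrt(325) = 5*sqrt(13)

11*sqrt(13) + 30*sqrt(5)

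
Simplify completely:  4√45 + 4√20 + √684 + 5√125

4√45 = 12*√5; 4√20 = 8*√5; √684 = 6*√19; 5√125 = 25*√5

6*√19 + 45*√5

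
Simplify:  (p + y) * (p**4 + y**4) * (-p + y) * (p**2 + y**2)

-p**8 + y**8

Pair the conjugate factors: (y+p)(y-p) = -p**2 + y**2, then repeat with the next factor.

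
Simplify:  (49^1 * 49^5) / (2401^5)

7^(-8)

49^1 = 7^2; 49^5 = 7^10; 2401^5 = 7^20
Combine exponents: 7^(-8)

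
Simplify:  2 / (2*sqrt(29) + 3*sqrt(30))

Multiply numerator and denominator by -3*sqrt(30) + 2*sqrt(29).
Denominator becomes -154; numerator becomes -6*sqrt(30) + 4*sqrt(29).

(-2*sqrt(29) + 3*sqrt(30))/77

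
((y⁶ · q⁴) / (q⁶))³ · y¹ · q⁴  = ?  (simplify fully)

y^19/q²

Inside the bracket: y⁶ · (q^-2)
Raise to the power 3: y^18 · (q^-6)
Multiply by y¹ · q⁴: add exponents.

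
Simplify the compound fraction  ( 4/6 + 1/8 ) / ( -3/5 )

Numerator: 4/6 + 1/8 = 19/24
Denominator: -3/5 = -3/5
Divide: (19/24) · (-5/3) = -95/72

-95/72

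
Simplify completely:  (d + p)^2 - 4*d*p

(d - p)^2

Expanding gives d^2 - 2*d*p + p^2, a perfect square.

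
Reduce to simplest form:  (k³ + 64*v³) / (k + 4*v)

k² - 4*k*v + 16*v²

(4*v)^3 + k^3 = (k + 4*v)(k² - 4*k*v + 16*v²).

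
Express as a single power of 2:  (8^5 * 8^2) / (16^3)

8^5 = 2^15; 8^2 = 2^6; 16^3 = 2^12
Combine exponents: 2^9

2^9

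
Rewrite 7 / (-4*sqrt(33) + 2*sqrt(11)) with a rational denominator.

(-14*sqrt(33) - 7*sqrt(11))/242

Multiply numerator and denominator by 2*sqrt(11) + 4*sqrt(33).
Denominator becomes -484; numerator becomes 14*sqrt(11) + 28*sqrt(33).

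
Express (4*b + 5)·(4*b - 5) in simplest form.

(4*b)^2 - (5)^2 = 16*b² - 25.

16*b² - 25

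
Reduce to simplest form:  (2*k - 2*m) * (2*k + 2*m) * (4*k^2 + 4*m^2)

16*k^4 - 16*m^4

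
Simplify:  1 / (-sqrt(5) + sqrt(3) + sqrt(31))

(-33*sqrt(3) - 2*sqrt(465) + 29*sqrt(5) + 23*sqrt(31))/469

Group as (sqrt(3) + sqrt(31)) - sqrt(5); multiply by (sqrt(3) + sqrt(31)) + sqrt(5), then rationalise the remaining surd.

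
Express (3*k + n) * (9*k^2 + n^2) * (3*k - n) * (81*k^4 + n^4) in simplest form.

((3*k)+n)((3*k)-n) = 9*k^2 - n^2; continue pairing.

6561*k^8 - n^8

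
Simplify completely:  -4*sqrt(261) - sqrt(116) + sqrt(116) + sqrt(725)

4*sqrt(261) = 12*sqrt(29); sqrt(116) = 2*sqrt(29); sqrt(116) = 2*sqrt(29); sqrt(725) = 5*sqrt(29)
Combine: (-12 - 2 + 2 + 5)·sqrt(29) = -7*sqrt(29)

-7*sqrt(29)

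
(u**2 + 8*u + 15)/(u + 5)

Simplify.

Factor: u**2 + 8*u + 15 = (u + 3)*(u + 5)
Cancel the common factor (u + 5).

u + 3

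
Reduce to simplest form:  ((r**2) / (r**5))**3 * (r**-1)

Inside the bracket: (r**-3)
Raise to the power 3: (r**-9)
Multiply by (r**-1): add exponents.

r**(-10)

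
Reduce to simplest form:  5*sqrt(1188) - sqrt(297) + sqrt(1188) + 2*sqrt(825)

5*sqrt(1188) = 30*sqrt(33); sqrt(297) = 3*sqrt(33); sqrt(1188) = 6*sqrt(33); 2*sqrt(825) = 10*sqrt(33)
Combine: (30 - 3 + 6 + 10)·sqrt(33) = 43*sqrt(33)

43*sqrt(33)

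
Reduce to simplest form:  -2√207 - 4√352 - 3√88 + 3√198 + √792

-7*√22 - 6*√23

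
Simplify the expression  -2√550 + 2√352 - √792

-8*√22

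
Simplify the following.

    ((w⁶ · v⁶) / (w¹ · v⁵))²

Inside the bracket: w⁵ · v¹
Raise to the power 2: w^10 · v²

v²*w^10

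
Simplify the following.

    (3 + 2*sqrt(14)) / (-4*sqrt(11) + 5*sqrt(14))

(12*sqrt(11) + 15*sqrt(14) + 8*sqrt(154) + 140)/174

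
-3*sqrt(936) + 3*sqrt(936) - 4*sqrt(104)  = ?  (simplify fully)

-8*sqrt(26)

3*sqrt(936) = 18*sqrt(26); 3*sqrt(936) = 18*sqrt(26); 4*sqrt(104) = 8*sqrt(26)
Combine: (-18 + 18 - 8)·sqrt(26) = -8*sqrt(26)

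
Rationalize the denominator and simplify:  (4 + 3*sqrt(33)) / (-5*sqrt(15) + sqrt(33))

Multiply numerator and denominator by sqrt(33) + 5*sqrt(15).
Denominator becomes -342; numerator becomes 4*sqrt(33) + 20*sqrt(15) + 99 + 45*sqrt(55).

(-45*sqrt(55) - 99 - 20*sqrt(15) - 4*sqrt(33))/342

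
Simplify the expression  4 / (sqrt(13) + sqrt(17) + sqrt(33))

Group as (sqrt(13) + sqrt(17)) + sqrt(33); multiply by (sqrt(13) + sqrt(17)) - sqrt(33), then rationalise the remaining surd.

(-8*sqrt(7293) - 12*sqrt(33) + 116*sqrt(17) + 148*sqrt(13))/875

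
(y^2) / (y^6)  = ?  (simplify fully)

Quotient: (y^-4)

y^(-4)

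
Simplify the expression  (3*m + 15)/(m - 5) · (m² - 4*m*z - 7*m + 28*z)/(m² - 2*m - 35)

Factor: 3*m + 15 = 3·(m + 5);  m² - 4*m*z - 7*m + 28*z = (m - 7)·(m - 4*z);  m² - 2*m - 35 = (m + 5)·(m - 7)
Cancel the common factors (m - 7), (m + 5).

(3*m - 12*z)/(m - 5)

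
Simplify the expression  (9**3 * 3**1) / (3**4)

9**3 = 3**6; 3**1 = 3**1; 3**4 = 3**4
Combine exponents: 3**3

3**3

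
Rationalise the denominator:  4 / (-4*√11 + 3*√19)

(-16*√11 - 12*√19)/5

Multiply numerator and denominator by 3*√19 + 4*√11.
Denominator becomes -5; numerator becomes 12*√19 + 16*√11.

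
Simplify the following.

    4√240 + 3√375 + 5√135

46*√15

4√240 = 16*√15; 3√375 = 15*√15; 5√135 = 15*√15
Combine: (16 + 15 + 15)·√15 = 46*√15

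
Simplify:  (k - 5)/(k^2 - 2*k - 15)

Factor: k^2 - 2*k - 15 = (k - 5)*(k + 3)
Cancel the common factor (k - 5).

1/(k + 3)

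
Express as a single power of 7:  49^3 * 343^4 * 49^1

7^20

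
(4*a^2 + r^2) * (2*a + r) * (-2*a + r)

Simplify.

-16*a^4 + r^4

Pair the conjugate factors: (r+(2*a))(r-(2*a)) = -4*a^2 + r^2, then repeat with the next factor.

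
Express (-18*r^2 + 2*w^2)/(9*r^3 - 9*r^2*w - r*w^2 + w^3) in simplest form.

-2/(r - w)

Factor: -18*r^2 + 2*w^2 = 2*(-3*r + w)*(3*r + w);  9*r^3 - 9*r^2*w - r*w^2 + w^3 = (-r + w)*(3*r + w)*(-3*r + w)
Cancel the common factors (3*r + w), (-3*r + w).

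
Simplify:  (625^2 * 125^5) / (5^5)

5^18

625^2 = 5^8; 125^5 = 5^15; 5^5 = 5^5
Combine exponents: 5^18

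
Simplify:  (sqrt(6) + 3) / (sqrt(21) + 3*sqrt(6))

(-sqrt(21) - sqrt(14) + 6 + 3*sqrt(6))/11

Multiply numerator and denominator by -sqrt(21) + 3*sqrt(6).
Denominator becomes 33; numerator becomes -3*sqrt(21) - 3*sqrt(14) + 18 + 9*sqrt(6).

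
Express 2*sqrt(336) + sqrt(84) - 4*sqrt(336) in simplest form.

-6*sqrt(21)

2*sqrt(336) = 8*sqrt(21); sqrt(84) = 2*sqrt(21); 4*sqrt(336) = 16*sqrt(21)
Combine: (8 + 2 - 16)·sqrt(21) = -6*sqrt(21)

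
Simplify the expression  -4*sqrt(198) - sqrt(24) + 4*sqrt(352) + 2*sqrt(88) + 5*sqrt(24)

4*sqrt(198) = 12*sqrt(22); sqrt(24) = 2*sqrt(6); 4*sqrt(352) = 16*sqrt(22); 2*sqrt(88) = 4*sqrt(22); 5*sqrt(24) = 10*sqrt(6)

8*sqrt(6) + 8*sqrt(22)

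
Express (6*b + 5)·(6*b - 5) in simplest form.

Difference of squares with P = 6*b, Q = 5.

36*b² - 25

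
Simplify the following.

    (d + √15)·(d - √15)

Product of conjugates: (P+Q)(P-Q) = P^2 - Q^2.

d² - 15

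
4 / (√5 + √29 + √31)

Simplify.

Group as (√29 + √31) + √5; multiply by (√29 + √31) - √5, then rationalise the remaining surd.

(-8*√4495 + 12*√31 + 28*√29 + 220*√5)/571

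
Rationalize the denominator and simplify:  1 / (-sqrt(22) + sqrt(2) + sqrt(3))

Group as (sqrt(2) + sqrt(3)) - sqrt(22); multiply by (sqrt(2) + sqrt(3)) + sqrt(22), then rationalise the remaining surd.

(-17*sqrt(22) - 21*sqrt(3) - 23*sqrt(2) - 4*sqrt(33))/265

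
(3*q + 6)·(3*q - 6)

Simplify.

9*q² - 36

(3*q)^2 - (6)^2 = 9*q² - 36.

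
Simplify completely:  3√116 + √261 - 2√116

3√116 = 6*√29; √261 = 3*√29; 2√116 = 4*√29
Combine: (6 + 3 - 4)·√29 = 5*√29

5*√29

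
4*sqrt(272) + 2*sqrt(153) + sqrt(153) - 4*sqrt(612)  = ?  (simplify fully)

4*sqrt(272) = 16*sqrt(17); 2*sqrt(153) = 6*sqrt(17); sqrt(153) = 3*sqrt(17); 4*sqrt(612) = 24*sqrt(17)
Combine: (16 + 6 + 3 - 24)·sqrt(17) = sqrt(17)

sqrt(17)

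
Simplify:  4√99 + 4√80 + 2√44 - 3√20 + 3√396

10*√5 + 34*√11

4√99 = 12*√11; 4√80 = 16*√5; 2√44 = 4*√11; 3√20 = 6*√5; 3√396 = 18*√11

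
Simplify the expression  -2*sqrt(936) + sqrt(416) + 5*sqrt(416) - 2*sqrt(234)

2*sqrt(936) = 12*sqrt(26); sqrt(416) = 4*sqrt(26); 5*sqrt(416) = 20*sqrt(26); 2*sqrt(234) = 6*sqrt(26)
Combine: (-12 + 4 + 20 - 6)·sqrt(26) = 6*sqrt(26)

6*sqrt(26)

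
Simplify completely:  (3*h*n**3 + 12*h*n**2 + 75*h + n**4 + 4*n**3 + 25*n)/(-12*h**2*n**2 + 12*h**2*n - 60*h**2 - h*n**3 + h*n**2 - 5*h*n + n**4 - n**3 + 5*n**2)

Factor: 3*h*n**3 + 12*h*n**2 + 75*h + n**4 + 4*n**3 + 25*n = (3*h + n)*(n + 5)*(n**2 - n + 5);  -12*h**2*n**2 + 12*h**2*n - 60*h**2 - h*n**3 + h*n**2 - 5*h*n + n**4 - n**3 + 5*n**2 = (n**2 - n + 5)*(-4*h + n)*(3*h + n)
Cancel the common factors (n**2 - n + 5), (3*h + n).

(-n - 5)/(4*h - n)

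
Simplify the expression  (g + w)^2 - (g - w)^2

Binomially expand both and collect terms in g, w.

4*g*w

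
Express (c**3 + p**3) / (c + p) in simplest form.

Apply the sum-of-cubes factorisation and cancel (c + p).

c**2 - c*p + p**2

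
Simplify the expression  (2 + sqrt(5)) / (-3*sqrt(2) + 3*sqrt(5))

Multiply numerator and denominator by 3*sqrt(2) + 3*sqrt(5).
Denominator becomes 27; numerator becomes 6*sqrt(2) + 3*sqrt(10) + 6*sqrt(5) + 15.

(2*sqrt(2) + sqrt(10) + 2*sqrt(5) + 5)/9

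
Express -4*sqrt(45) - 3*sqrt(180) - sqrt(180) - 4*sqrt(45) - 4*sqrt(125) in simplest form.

-68*sqrt(5)

4*sqrt(45) = 12*sqrt(5); 3*sqrt(180) = 18*sqrt(5); sqrt(180) = 6*sqrt(5); 4*sqrt(45) = 12*sqrt(5); 4*sqrt(125) = 20*sqrt(5)
Combine: (-12 - 18 - 6 - 12 - 20)·sqrt(5) = -68*sqrt(5)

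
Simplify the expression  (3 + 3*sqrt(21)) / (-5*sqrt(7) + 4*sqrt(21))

Multiply numerator and denominator by 5*sqrt(7) + 4*sqrt(21).
Denominator becomes 161; numerator becomes 15*sqrt(7) + 12*sqrt(21) + 105*sqrt(3) + 252.

(15*sqrt(7) + 12*sqrt(21) + 105*sqrt(3) + 252)/161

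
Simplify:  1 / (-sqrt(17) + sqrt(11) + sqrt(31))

(-25*sqrt(17) - 3*sqrt(31) + 37*sqrt(11) + 2*sqrt(5797))/739

Group as (sqrt(11) + sqrt(31)) - sqrt(17); multiply by (sqrt(11) + sqrt(31)) + sqrt(17), then rationalise the remaining surd.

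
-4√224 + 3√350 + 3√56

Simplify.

5*√14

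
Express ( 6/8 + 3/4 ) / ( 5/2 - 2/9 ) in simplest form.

Numerator: 6/8 + 3/4 = 3/2
Denominator: 5/2 - 2/9 = 41/18
Divide: (3/2) · (18/41) = 27/41

27/41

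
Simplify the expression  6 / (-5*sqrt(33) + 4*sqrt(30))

Multiply numerator and denominator by 4*sqrt(30) + 5*sqrt(33).
Denominator becomes -345; numerator becomes 24*sqrt(30) + 30*sqrt(33).

(-10*sqrt(33) - 8*sqrt(30))/115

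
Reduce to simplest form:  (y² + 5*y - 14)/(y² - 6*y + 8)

(y + 7)/(y - 4)

Factor: y² + 5*y - 14 = (y - 2)·(y + 7);  y² - 6*y + 8 = (y - 4)·(y - 2)
Cancel the common factor (y - 2).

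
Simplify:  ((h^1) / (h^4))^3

Inside the bracket: (h^-3)
Raise to the power 3: (h^-9)

h^(-9)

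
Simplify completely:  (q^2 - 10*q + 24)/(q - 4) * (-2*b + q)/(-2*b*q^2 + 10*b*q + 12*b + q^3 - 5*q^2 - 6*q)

1/(q + 1)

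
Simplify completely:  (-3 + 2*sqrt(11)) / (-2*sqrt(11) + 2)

(-19 + sqrt(11))/20

Multiply numerator and denominator by 2 + 2*sqrt(11).
Denominator becomes -40; numerator becomes -2*sqrt(11) + 38.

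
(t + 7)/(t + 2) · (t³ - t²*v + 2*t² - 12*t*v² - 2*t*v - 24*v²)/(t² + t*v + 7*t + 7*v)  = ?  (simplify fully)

Factor: t³ - t²*v + 2*t² - 12*t*v² - 2*t*v - 24*v² = (t - 4*v)·(t + 3*v)·(t + 2);  t² + t*v + 7*t + 7*v = (t + v)·(t + 7)
Cancel the common factors (t + 2), (t + 7).

(t² - t*v - 12*v²)/(t + v)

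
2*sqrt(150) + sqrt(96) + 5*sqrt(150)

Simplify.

39*sqrt(6)

2*sqrt(150) = 10*sqrt(6); sqrt(96) = 4*sqrt(6); 5*sqrt(150) = 25*sqrt(6)
Combine: (10 + 4 + 25)·sqrt(6) = 39*sqrt(6)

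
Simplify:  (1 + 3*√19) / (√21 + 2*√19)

(-3*√399 - √21 + 2*√19 + 114)/55

Multiply numerator and denominator by -√21 + 2*√19.
Denominator becomes 55; numerator becomes -3*√399 - √21 + 2*√19 + 114.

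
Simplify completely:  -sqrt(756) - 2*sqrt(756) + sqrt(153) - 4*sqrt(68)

-18*sqrt(21) - 5*sqrt(17)

sqrt(756) = 6*sqrt(21); 2*sqrt(756) = 12*sqrt(21); sqrt(153) = 3*sqrt(17); 4*sqrt(68) = 8*sqrt(17)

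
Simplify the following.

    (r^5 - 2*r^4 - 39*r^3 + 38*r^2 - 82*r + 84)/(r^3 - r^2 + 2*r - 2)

r^2 - r - 42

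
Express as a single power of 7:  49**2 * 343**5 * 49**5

49**2 = 7**4; 343**5 = 7**15; 49**5 = 7**10
Combine exponents: 7**29

7**29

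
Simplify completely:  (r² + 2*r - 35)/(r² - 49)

Factor: r² + 2*r - 35 = (r - 5)·(r + 7);  r² - 49 = (r - 7)·(r + 7)
Cancel the common factor (r + 7).

(r - 5)/(r - 7)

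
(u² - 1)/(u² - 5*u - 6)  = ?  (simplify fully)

(u - 1)/(u - 6)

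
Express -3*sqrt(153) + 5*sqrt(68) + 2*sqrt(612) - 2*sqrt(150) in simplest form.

-10*sqrt(6) + 13*sqrt(17)

3*sqrt(153) = 9*sqrt(17); 5*sqrt(68) = 10*sqrt(17); 2*sqrt(612) = 12*sqrt(17); 2*sqrt(150) = 10*sqrt(6)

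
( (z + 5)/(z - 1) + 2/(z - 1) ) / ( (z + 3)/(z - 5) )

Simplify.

Numerator: (z + 5)/(z - 1) + 2/(z - 1) = (z + 7)/(z - 1)
Denominator: (z + 3)/(z - 5) = (z + 3)/(z - 5)
Divide: ((z + 7)/(z - 1)) · ((z - 5)/(z + 3)) = (z^2 + 2*z - 35)/(z^2 + 2*z - 3)

(z^2 + 2*z - 35)/(z^2 + 2*z - 3)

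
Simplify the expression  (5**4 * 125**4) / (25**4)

5**4 = 5**4; 125**4 = 5**12; 25**4 = 5**8
Combine exponents: 5**8

5**8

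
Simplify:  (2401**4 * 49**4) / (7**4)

7**20

2401**4 = 7**16; 49**4 = 7**8; 7**4 = 7**4
Combine exponents: 7**20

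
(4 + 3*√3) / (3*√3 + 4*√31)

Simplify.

Multiply numerator and denominator by -4*√31 + 3*√3.
Denominator becomes -469; numerator becomes -12*√93 - 16*√31 + 12*√3 + 27.

(-27 - 12*√3 + 16*√31 + 12*√93)/469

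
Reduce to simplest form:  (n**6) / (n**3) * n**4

Quotient: n**3
Multiply by n**4: add exponents.

n**7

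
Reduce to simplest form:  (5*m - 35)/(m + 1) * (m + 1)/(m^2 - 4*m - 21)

5/(m + 3)

Factor: 5*m - 35 = 5*(m - 7);  m^2 - 4*m - 21 = (m - 7)*(m + 3)
Cancel the common factors (m - 7), (m + 1).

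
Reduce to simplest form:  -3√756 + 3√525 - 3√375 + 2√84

-15*√15 + √21

3√756 = 18*√21; 3√525 = 15*√21; 3√375 = 15*√15; 2√84 = 4*√21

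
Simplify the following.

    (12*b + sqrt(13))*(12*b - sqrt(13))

144*b**2 - 13

(12*b)**2 - (sqrt(13))**2 = 144*b**2 - 13.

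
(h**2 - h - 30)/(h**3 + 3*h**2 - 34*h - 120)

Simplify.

1/(h + 4)

Factor: h**2 - h - 30 = (h - 6)*(h + 5);  h**3 + 3*h**2 - 34*h - 120 = (h + 5)*(h - 6)*(h + 4)
Cancel the common factors (h + 5), (h - 6).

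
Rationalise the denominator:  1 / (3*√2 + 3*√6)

(-√2 + √6)/12

Multiply numerator and denominator by -3*√2 + 3*√6.
Denominator becomes 36; numerator becomes -3*√2 + 3*√6.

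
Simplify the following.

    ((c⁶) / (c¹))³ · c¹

Inside the bracket: c⁵
Raise to the power 3: c^15
Multiply by c¹: add exponents.

c^16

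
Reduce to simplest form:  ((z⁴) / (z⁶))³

z^(-6)

Inside the bracket: (z^-2)
Raise to the power 3: (z^-6)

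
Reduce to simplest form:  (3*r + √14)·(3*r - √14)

(3*r)^2 - (√14)^2 = 9*r² - 14.

9*r² - 14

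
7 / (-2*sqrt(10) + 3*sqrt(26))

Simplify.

(14*sqrt(10) + 21*sqrt(26))/194

Multiply numerator and denominator by 2*sqrt(10) + 3*sqrt(26).
Denominator becomes 194; numerator becomes 14*sqrt(10) + 21*sqrt(26).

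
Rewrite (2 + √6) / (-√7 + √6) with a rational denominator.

Multiply numerator and denominator by √6 + √7.
Denominator becomes -1; numerator becomes 2*√6 + 2*√7 + 6 + √42.

-√42 - 6 - 2*√7 - 2*√6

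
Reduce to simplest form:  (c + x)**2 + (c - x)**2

2*c**2 + 2*x**2

Binomially expand both and collect terms in c, x.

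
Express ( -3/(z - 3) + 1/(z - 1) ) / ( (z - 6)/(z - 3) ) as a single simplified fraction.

Numerator: -3/(z - 3) + 1/(z - 1) = -2*z/(z^2 - 4*z + 3)
Denominator: (z - 6)/(z - 3) = (z - 6)/(z - 3)
Divide: (-2*z/(z^2 - 4*z + 3)) · ((z - 3)/(z - 6)) = -2*z/(z^2 - 7*z + 6)

-2*z/(z^2 - 7*z + 6)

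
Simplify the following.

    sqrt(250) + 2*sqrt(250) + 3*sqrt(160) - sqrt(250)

sqrt(250) = 5*sqrt(10); 2*sqrt(250) = 10*sqrt(10); 3*sqrt(160) = 12*sqrt(10); sqrt(250) = 5*sqrt(10)
Combine: (5 + 10 + 12 - 5)·sqrt(10) = 22*sqrt(10)

22*sqrt(10)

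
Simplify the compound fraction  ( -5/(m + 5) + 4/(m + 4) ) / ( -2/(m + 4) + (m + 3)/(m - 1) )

(-m**2 + m)/(m**3 + 10*m**2 + 39*m + 70)

Numerator: -5/(m + 5) + 4/(m + 4) = -m/(m**2 + 9*m + 20)
Denominator: -2/(m + 4) + (m + 3)/(m - 1) = (m**2 + 5*m + 14)/(m**2 + 3*m - 4)
Divide: (-m/(m**2 + 9*m + 20)) · ((m**2 + 3*m - 4)/(m**2 + 5*m + 14)) = (-m**2 + m)/(m**3 + 10*m**2 + 39*m + 70)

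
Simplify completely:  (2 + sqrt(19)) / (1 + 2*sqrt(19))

(sqrt(19) + 12)/25

Multiply numerator and denominator by -2*sqrt(19) + 1.
Denominator becomes -75; numerator becomes -36 - 3*sqrt(19).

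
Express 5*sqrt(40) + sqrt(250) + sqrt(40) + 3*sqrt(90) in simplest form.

5*sqrt(40) = 10*sqrt(10); sqrt(250) = 5*sqrt(10); sqrt(40) = 2*sqrt(10); 3*sqrt(90) = 9*sqrt(10)
Combine: (10 + 5 + 2 + 9)·sqrt(10) = 26*sqrt(10)

26*sqrt(10)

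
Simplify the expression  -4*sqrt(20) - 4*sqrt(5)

4*sqrt(20) = 8*sqrt(5); 4*sqrt(5) = 4*sqrt(5)
Combine: (-8 - 4)·sqrt(5) = -12*sqrt(5)

-12*sqrt(5)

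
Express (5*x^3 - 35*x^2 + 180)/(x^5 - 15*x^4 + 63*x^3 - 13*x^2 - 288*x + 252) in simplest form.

5/(x^2 - 8*x + 7)

Factor: 5*x^3 - 35*x^2 + 180 = 5*(x + 2)*(x - 6)*(x - 3);  x^5 - 15*x^4 + 63*x^3 - 13*x^2 - 288*x + 252 = (x - 7)*(x - 3)*(x - 1)*(x + 2)*(x - 6)
Cancel the common factors (x + 2), (x - 6), (x - 3).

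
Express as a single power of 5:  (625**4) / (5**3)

625**4 = 5**16; 5**3 = 5**3
Combine exponents: 5**13

5**13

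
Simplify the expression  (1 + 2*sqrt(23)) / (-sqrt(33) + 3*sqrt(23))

Multiply numerator and denominator by sqrt(33) + 3*sqrt(23).
Denominator becomes 174; numerator becomes sqrt(33) + 3*sqrt(23) + 2*sqrt(759) + 138.

(sqrt(33) + 3*sqrt(23) + 2*sqrt(759) + 138)/174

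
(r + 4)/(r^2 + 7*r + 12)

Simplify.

1/(r + 3)

Factor: r^2 + 7*r + 12 = (r + 3)*(r + 4)
Cancel the common factor (r + 4).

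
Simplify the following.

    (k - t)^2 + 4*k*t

After expansion: k^2 + 2*k*t + t^2 — a perfect-square trinomial.

(k + t)^2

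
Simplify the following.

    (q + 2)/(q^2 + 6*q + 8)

Factor: q^2 + 6*q + 8 = (q + 4)*(q + 2)
Cancel the common factor (q + 2).

1/(q + 4)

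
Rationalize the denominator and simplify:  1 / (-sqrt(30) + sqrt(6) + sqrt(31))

(-7*sqrt(30) + 5*sqrt(31) + 55*sqrt(6) + 12*sqrt(155))/695

Group as (sqrt(6) + sqrt(31)) - sqrt(30); multiply by (sqrt(6) + sqrt(31)) + sqrt(30), then rationalise the remaining surd.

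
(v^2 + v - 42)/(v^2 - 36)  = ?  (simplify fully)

(v + 7)/(v + 6)

Factor: v^2 + v - 42 = (v + 7)*(v - 6);  v^2 - 36 = (v + 6)*(v - 6)
Cancel the common factor (v - 6).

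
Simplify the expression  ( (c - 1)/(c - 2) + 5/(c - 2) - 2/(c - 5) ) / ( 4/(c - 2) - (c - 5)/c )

(-c^3 + 3*c^2 + 16*c)/(c^3 - 16*c^2 + 65*c - 50)

Numerator: (c - 1)/(c - 2) + 5/(c - 2) - 2/(c - 5) = (c^2 - 3*c - 16)/(c^2 - 7*c + 10)
Denominator: 4/(c - 2) - (c - 5)/c = (-c^2 + 11*c - 10)/(c^2 - 2*c)
Divide: ((c^2 - 3*c - 16)/(c^2 - 7*c + 10)) · ((c^2 - 2*c)/(-c^2 + 11*c - 10)) = (-c^3 + 3*c^2 + 16*c)/(c^3 - 16*c^2 + 65*c - 50)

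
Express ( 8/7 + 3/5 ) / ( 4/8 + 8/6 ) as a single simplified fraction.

Numerator: 8/7 + 3/5 = 61/35
Denominator: 4/8 + 8/6 = 11/6
Divide: (61/35) · (6/11) = 366/385

366/385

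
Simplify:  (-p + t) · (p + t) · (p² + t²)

-p⁴ + t⁴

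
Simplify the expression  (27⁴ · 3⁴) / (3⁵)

27⁴ = 3^12; 3⁴ = 3^4; 3⁵ = 3^5
Combine exponents: 3^11

3^11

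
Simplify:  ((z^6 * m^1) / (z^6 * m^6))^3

Inside the bracket: (m^-5)
Raise to the power 3: (m^-15)

m^(-15)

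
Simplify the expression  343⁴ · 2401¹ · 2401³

343⁴ = 7^12; 2401¹ = 7^4; 2401³ = 7^12
Combine exponents: 7^28

7^28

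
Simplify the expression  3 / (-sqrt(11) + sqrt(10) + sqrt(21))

(-30*sqrt(11) + 33*sqrt(10) + 3*sqrt(2310))/220

Group as (sqrt(10) + sqrt(21)) - sqrt(11); multiply by (sqrt(10) + sqrt(21)) + sqrt(11), then rationalise the remaining surd.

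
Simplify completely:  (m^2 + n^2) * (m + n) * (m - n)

m^4 - n^4

(m+n)(m-n) = m^2 - n^2; continue pairing.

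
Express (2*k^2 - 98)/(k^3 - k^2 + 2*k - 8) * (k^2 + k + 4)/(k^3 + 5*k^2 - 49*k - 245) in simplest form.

2/(k^2 + 3*k - 10)

Factor: 2*k^2 - 98 = 2*(k - 7)*(k + 7);  k^3 - k^2 + 2*k - 8 = (k - 2)*(k^2 + k + 4);  k^3 + 5*k^2 - 49*k - 245 = (k - 7)*(k + 5)*(k + 7)
Cancel the common factors (k^2 + k + 4), (k - 7), (k + 7).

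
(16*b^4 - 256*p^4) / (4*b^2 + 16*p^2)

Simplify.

4*b^2 - 16*p^2

16*b^4 - 256*p^4 factors as -16*(-b + 2*p)*(b + 2*p)*(b^2 + 4*p^2).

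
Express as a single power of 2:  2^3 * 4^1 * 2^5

2^3 = 2^3; 4^1 = 2^2; 2^5 = 2^5
Combine exponents: 2^10

2^10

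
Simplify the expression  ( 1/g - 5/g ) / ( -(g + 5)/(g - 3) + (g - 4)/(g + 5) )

Numerator: 1/g - 5/g = -4/g
Denominator: -(g + 5)/(g - 3) + (g - 4)/(g + 5) = (-17*g - 13)/(g^2 + 2*g - 15)
Divide: (-4/g) · ((g^2 + 2*g - 15)/(-17*g - 13)) = (4*g^2 + 8*g - 60)/(17*g^2 + 13*g)

(4*g^2 + 8*g - 60)/(17*g^2 + 13*g)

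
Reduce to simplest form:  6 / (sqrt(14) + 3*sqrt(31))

Multiply numerator and denominator by -3*sqrt(31) + sqrt(14).
Denominator becomes -265; numerator becomes -18*sqrt(31) + 6*sqrt(14).

(-6*sqrt(14) + 18*sqrt(31))/265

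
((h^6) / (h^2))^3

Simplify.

Inside the bracket: h^4
Raise to the power 3: h^12

h^12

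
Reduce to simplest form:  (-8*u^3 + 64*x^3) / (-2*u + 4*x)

4*u^2 + 8*u*x + 16*x^2

Factor as (a-b)(a^2+ab+b^2) with a=(4*x), b=(2*u).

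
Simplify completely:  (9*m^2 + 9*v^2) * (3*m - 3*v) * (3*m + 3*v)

81*m^4 - 81*v^4

Telescope via difference of squares: ((3*m)+(3*v))((3*m)-(3*v)) = 9*m^2 - 9*v^2, then repeat with the next factor.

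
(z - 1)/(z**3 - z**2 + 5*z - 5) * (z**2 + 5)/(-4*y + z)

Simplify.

-1/(4*y - z)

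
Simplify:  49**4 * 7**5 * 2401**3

49**4 = 7**8; 7**5 = 7**5; 2401**3 = 7**12
Combine exponents: 7**25

7**25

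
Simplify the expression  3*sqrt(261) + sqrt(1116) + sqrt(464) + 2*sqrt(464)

6*sqrt(31) + 21*sqrt(29)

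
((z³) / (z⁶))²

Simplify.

z^(-6)

Inside the bracket: (z^-3)
Raise to the power 2: (z^-6)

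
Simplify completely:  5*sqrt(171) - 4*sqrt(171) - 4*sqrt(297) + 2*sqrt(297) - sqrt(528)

-10*sqrt(33) + 3*sqrt(19)

5*sqrt(171) = 15*sqrt(19); 4*sqrt(171) = 12*sqrt(19); 4*sqrt(297) = 12*sqrt(33); 2*sqrt(297) = 6*sqrt(33); sqrt(528) = 4*sqrt(33)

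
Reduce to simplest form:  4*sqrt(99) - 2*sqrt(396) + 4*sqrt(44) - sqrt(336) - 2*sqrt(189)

4*sqrt(99) = 12*sqrt(11); 2*sqrt(396) = 12*sqrt(11); 4*sqrt(44) = 8*sqrt(11); sqrt(336) = 4*sqrt(21); 2*sqrt(189) = 6*sqrt(21)

-10*sqrt(21) + 8*sqrt(11)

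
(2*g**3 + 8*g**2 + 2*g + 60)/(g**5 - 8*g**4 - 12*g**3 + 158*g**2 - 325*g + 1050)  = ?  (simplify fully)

Factor: 2*g**3 + 8*g**2 + 2*g + 60 = 2*(g**2 - g + 6)*(g + 5);  g**5 - 8*g**4 - 12*g**3 + 158*g**2 - 325*g + 1050 = (g**2 - g + 6)*(g + 5)*(g - 7)*(g - 5)
Cancel the common factors (g**2 - g + 6), (g + 5).

2/(g**2 - 12*g + 35)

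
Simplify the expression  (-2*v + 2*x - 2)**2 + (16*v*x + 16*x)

Expanding gives 4*v**2 + 8*v*x + 8*v + 4*x**2 + 8*x + 4, a perfect square.

4*(v + x + 1)**2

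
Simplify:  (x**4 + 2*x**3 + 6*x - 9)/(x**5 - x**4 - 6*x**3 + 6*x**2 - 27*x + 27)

Factor: x**4 + 2*x**3 + 6*x - 9 = (x - 1)*(x**2 + 3)*(x + 3);  x**5 - x**4 - 6*x**3 + 6*x**2 - 27*x + 27 = (x + 3)*(x - 1)*(x - 3)*(x**2 + 3)
Cancel the common factors (x**2 + 3), (x - 1), (x + 3).

1/(x - 3)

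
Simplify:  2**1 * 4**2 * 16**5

2**1 = 2**1; 4**2 = 2**4; 16**5 = 2**20
Combine exponents: 2**25

2**25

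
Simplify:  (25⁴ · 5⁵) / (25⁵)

25⁴ = 5^8; 5⁵ = 5^5; 25⁵ = 5^10
Combine exponents: 5^3

5^3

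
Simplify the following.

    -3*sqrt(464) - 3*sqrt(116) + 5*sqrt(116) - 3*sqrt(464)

-20*sqrt(29)

3*sqrt(464) = 12*sqrt(29); 3*sqrt(116) = 6*sqrt(29); 5*sqrt(116) = 10*sqrt(29); 3*sqrt(464) = 12*sqrt(29)
Combine: (-12 - 6 + 10 - 12)·sqrt(29) = -20*sqrt(29)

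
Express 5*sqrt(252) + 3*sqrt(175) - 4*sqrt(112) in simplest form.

29*sqrt(7)

5*sqrt(252) = 30*sqrt(7); 3*sqrt(175) = 15*sqrt(7); 4*sqrt(112) = 16*sqrt(7)
Combine: (30 + 15 - 16)·sqrt(7) = 29*sqrt(7)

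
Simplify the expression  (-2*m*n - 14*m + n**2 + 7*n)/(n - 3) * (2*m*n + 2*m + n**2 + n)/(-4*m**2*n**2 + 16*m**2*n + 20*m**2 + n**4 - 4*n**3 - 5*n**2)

(n + 7)/(n**2 - 8*n + 15)

Factor: -2*m*n - 14*m + n**2 + 7*n = (-2*m + n)*(n + 7);  2*m*n + 2*m + n**2 + n = (2*m + n)*(n + 1);  -4*m**2*n**2 + 16*m**2*n + 20*m**2 + n**4 - 4*n**3 - 5*n**2 = (-2*m + n)*(n + 1)*(n - 5)*(2*m + n)
Cancel the common factors (-2*m + n), (n + 1), (2*m + n).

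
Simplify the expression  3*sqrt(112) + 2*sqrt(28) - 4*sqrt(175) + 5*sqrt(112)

16*sqrt(7)

3*sqrt(112) = 12*sqrt(7); 2*sqrt(28) = 4*sqrt(7); 4*sqrt(175) = 20*sqrt(7); 5*sqrt(112) = 20*sqrt(7)
Combine: (12 + 4 - 20 + 20)·sqrt(7) = 16*sqrt(7)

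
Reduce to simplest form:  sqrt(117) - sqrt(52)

sqrt(117) = 3*sqrt(13); sqrt(52) = 2*sqrt(13)
Combine: (3 - 2)·sqrt(13) = sqrt(13)

sqrt(13)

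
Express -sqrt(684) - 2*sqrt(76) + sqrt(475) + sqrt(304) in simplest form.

-sqrt(19)

sqrt(684) = 6*sqrt(19); 2*sqrt(76) = 4*sqrt(19); sqrt(475) = 5*sqrt(19); sqrt(304) = 4*sqrt(19)
Combine: (-6 - 4 + 5 + 4)·sqrt(19) = -sqrt(19)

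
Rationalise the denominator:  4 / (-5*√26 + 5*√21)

Multiply numerator and denominator by 5*√21 + 5*√26.
Denominator becomes -125; numerator becomes 20*√21 + 20*√26.

(-4*√26 - 4*√21)/25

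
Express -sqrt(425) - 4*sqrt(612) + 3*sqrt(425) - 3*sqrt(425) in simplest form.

-29*sqrt(17)

sqrt(425) = 5*sqrt(17); 4*sqrt(612) = 24*sqrt(17); 3*sqrt(425) = 15*sqrt(17); 3*sqrt(425) = 15*sqrt(17)
Combine: (-5 - 24 + 15 - 15)·sqrt(17) = -29*sqrt(17)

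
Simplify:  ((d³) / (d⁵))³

Inside the bracket: (d^-2)
Raise to the power 3: (d^-6)

d^(-6)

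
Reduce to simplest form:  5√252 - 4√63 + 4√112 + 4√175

54*√7

5√252 = 30*√7; 4√63 = 12*√7; 4√112 = 16*√7; 4√175 = 20*√7
Combine: (30 - 12 + 16 + 20)·√7 = 54*√7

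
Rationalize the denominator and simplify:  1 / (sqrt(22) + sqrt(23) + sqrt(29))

Group as (sqrt(23) + sqrt(29)) + sqrt(22); multiply by (sqrt(23) + sqrt(29)) - sqrt(22), then rationalise the remaining surd.

(-sqrt(14674) + 8*sqrt(29) + 14*sqrt(23) + 15*sqrt(22))/884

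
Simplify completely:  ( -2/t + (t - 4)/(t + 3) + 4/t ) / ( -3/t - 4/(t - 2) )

(-t³ + 4*t² - 10*t + 12)/(7*t² + 15*t - 18)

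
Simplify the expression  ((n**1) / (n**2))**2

n**(-2)

Inside the bracket: (n**-1)
Raise to the power 2: (n**-2)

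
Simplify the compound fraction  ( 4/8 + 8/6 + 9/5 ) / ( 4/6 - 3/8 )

436/35

Numerator: 4/8 + 8/6 + 9/5 = 109/30
Denominator: 4/6 - 3/8 = 7/24
Divide: (109/30) · (24/7) = 436/35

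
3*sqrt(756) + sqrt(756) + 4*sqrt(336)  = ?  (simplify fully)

3*sqrt(756) = 18*sqrt(21); sqrt(756) = 6*sqrt(21); 4*sqrt(336) = 16*sqrt(21)
Combine: (18 + 6 + 16)·sqrt(21) = 40*sqrt(21)

40*sqrt(21)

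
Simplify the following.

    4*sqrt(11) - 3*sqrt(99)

4*sqrt(11) = 4*sqrt(11); 3*sqrt(99) = 9*sqrt(11)
Combine: (4 - 9)·sqrt(11) = -5*sqrt(11)

-5*sqrt(11)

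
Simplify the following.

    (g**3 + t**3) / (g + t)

g**2 - g*t + t**2

Factor as (a+b)(a**2-ab+b**2) with a=t, b=g.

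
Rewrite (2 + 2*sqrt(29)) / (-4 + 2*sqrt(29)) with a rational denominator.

(3*sqrt(29) + 31)/25

Multiply numerator and denominator by -2*sqrt(29) - 4.
Denominator becomes -100; numerator becomes -124 - 12*sqrt(29).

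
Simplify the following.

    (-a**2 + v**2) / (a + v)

-a + v

-a**2 + v**2 factors as (-a + v)*(a + v).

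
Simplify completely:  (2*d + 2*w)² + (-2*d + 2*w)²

Only the even-power cross terms survive.

8*d² + 8*w²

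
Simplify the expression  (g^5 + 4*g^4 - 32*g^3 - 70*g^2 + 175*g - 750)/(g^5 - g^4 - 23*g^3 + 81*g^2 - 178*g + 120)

(g^2 - 25)/(g^2 - 5*g + 4)

Factor: g^5 + 4*g^4 - 32*g^3 - 70*g^2 + 175*g - 750 = (g^2 - 2*g + 5)*(g + 5)*(g - 5)*(g + 6);  g^5 - g^4 - 23*g^3 + 81*g^2 - 178*g + 120 = (g - 4)*(g^2 - 2*g + 5)*(g - 1)*(g + 6)
Cancel the common factors (g^2 - 2*g + 5), (g + 6).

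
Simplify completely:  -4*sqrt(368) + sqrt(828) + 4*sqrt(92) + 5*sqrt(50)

4*sqrt(368) = 16*sqrt(23); sqrt(828) = 6*sqrt(23); 4*sqrt(92) = 8*sqrt(23); 5*sqrt(50) = 25*sqrt(2)

-2*sqrt(23) + 25*sqrt(2)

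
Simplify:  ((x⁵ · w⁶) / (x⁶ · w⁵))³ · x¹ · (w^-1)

w²/x²

Inside the bracket: (x^-1) · w¹
Raise to the power 3: (x^-3) · w³
Multiply by x¹ · (w^-1): add exponents.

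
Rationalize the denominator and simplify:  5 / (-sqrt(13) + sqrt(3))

(-sqrt(13) - sqrt(3))/2

Multiply numerator and denominator by sqrt(3) + sqrt(13).
Denominator becomes -10; numerator becomes 5*sqrt(3) + 5*sqrt(13).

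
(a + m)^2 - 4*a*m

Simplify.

After expansion: a^2 - 2*a*m + m^2 — a perfect-square trinomial.

(a - m)^2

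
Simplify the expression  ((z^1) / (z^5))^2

z^(-8)

Inside the bracket: (z^-4)
Raise to the power 2: (z^-8)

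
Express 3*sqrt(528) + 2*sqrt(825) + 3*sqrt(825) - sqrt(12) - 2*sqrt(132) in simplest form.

-2*sqrt(3) + 33*sqrt(33)

3*sqrt(528) = 12*sqrt(33); 2*sqrt(825) = 10*sqrt(33); 3*sqrt(825) = 15*sqrt(33); sqrt(12) = 2*sqrt(3); 2*sqrt(132) = 4*sqrt(33)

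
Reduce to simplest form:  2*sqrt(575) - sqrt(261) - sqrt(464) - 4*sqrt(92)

-7*sqrt(29) + 2*sqrt(23)

2*sqrt(575) = 10*sqrt(23); sqrt(261) = 3*sqrt(29); sqrt(464) = 4*sqrt(29); 4*sqrt(92) = 8*sqrt(23)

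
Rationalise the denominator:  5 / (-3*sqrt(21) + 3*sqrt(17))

(-5*sqrt(21) - 5*sqrt(17))/12

Multiply numerator and denominator by 3*sqrt(17) + 3*sqrt(21).
Denominator becomes -36; numerator becomes 15*sqrt(17) + 15*sqrt(21).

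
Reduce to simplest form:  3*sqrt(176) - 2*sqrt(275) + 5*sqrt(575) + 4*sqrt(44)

10*sqrt(11) + 25*sqrt(23)

3*sqrt(176) = 12*sqrt(11); 2*sqrt(275) = 10*sqrt(11); 5*sqrt(575) = 25*sqrt(23); 4*sqrt(44) = 8*sqrt(11)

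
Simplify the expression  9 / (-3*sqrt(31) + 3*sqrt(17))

Multiply numerator and denominator by 3*sqrt(17) + 3*sqrt(31).
Denominator becomes -126; numerator becomes 27*sqrt(17) + 27*sqrt(31).

(-3*sqrt(31) - 3*sqrt(17))/14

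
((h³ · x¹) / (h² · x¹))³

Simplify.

h³

Inside the bracket: h¹
Raise to the power 3: h³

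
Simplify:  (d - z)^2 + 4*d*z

Expanding gives d^2 + 2*d*z + z^2, a perfect square.

(d + z)^2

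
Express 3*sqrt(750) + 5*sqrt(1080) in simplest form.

45*sqrt(30)

3*sqrt(750) = 15*sqrt(30); 5*sqrt(1080) = 30*sqrt(30)
Combine: (15 + 30)·sqrt(30) = 45*sqrt(30)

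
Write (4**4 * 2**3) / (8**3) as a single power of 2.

4**4 = 2**8; 2**3 = 2**3; 8**3 = 2**9
Combine exponents: 2**2

2**2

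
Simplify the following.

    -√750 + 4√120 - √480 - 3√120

-7*√30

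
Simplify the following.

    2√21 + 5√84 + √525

2√21 = 2*√21; 5√84 = 10*√21; √525 = 5*√21
Combine: (2 + 10 + 5)·√21 = 17*√21

17*√21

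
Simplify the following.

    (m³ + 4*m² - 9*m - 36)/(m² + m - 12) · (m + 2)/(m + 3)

Factor: m³ + 4*m² - 9*m - 36 = (m - 3)·(m + 4)·(m + 3);  m² + m - 12 = (m + 4)·(m - 3)
Cancel the common factors (m + 3), (m - 3), (m + 4).

m + 2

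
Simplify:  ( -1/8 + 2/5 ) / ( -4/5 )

-11/32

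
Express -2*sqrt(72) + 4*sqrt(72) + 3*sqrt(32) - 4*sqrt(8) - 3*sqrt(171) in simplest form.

-9*sqrt(19) + 16*sqrt(2)

2*sqrt(72) = 12*sqrt(2); 4*sqrt(72) = 24*sqrt(2); 3*sqrt(32) = 12*sqrt(2); 4*sqrt(8) = 8*sqrt(2); 3*sqrt(171) = 9*sqrt(19)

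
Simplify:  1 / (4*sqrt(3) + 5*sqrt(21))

(-4*sqrt(3) + 5*sqrt(21))/477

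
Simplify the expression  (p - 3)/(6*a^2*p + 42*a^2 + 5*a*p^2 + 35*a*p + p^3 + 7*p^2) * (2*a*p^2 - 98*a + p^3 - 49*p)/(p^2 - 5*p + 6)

(p - 7)/(3*a*p - 6*a + p^2 - 2*p)

Factor: 6*a^2*p + 42*a^2 + 5*a*p^2 + 35*a*p + p^3 + 7*p^2 = (3*a + p)*(p + 7)*(2*a + p);  2*a*p^2 - 98*a + p^3 - 49*p = (p + 7)*(2*a + p)*(p - 7);  p^2 - 5*p + 6 = (p - 3)*(p - 2)
Cancel the common factors (p - 3), (p + 7), (2*a + p).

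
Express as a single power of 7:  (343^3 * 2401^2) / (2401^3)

343^3 = 7^9; 2401^2 = 7^8; 2401^3 = 7^12
Combine exponents: 7^5

7^5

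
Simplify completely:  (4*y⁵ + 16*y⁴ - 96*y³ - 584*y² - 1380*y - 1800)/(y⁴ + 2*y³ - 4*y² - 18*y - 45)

Factor: 4*y⁵ + 16*y⁴ - 96*y³ - 584*y² - 1380*y - 1800 = 4·(y - 6)·(y + 5)·(y + 3)·(y² + 2*y + 5);  y⁴ + 2*y³ - 4*y² - 18*y - 45 = (y + 3)·(y² + 2*y + 5)·(y - 3)
Cancel the common factors (y² + 2*y + 5), (y + 3).

(4*y² - 4*y - 120)/(y - 3)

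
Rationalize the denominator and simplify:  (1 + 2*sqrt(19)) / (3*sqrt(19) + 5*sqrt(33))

(-114 - 3*sqrt(19) + 5*sqrt(33) + 10*sqrt(627))/654

Multiply numerator and denominator by -5*sqrt(33) + 3*sqrt(19).
Denominator becomes -654; numerator becomes -10*sqrt(627) - 5*sqrt(33) + 3*sqrt(19) + 114.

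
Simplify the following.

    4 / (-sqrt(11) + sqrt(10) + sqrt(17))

Group as (sqrt(10) + sqrt(17)) - sqrt(11); multiply by (sqrt(10) + sqrt(17)) + sqrt(11), then rationalise the remaining surd.

(-8*sqrt(11) + 2*sqrt(17) + 9*sqrt(10) + sqrt(1870))/53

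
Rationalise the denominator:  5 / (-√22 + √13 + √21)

Group as (√13 + √21) - √22; multiply by (√13 + √21) + √22, then rationalise the remaining surd.

(-30*√22 + 35*√21 + 75*√13 + 5*√6006)/474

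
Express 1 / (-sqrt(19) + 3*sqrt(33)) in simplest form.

Multiply numerator and denominator by sqrt(19) + 3*sqrt(33).
Denominator becomes 278; numerator becomes sqrt(19) + 3*sqrt(33).

(sqrt(19) + 3*sqrt(33))/278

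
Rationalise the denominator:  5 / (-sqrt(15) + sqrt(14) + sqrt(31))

Group as (sqrt(14) + sqrt(31)) - sqrt(15); multiply by (sqrt(14) + sqrt(31)) + sqrt(15), then rationalise the remaining surd.

(-75*sqrt(15) - 5*sqrt(31) + 80*sqrt(14) + 5*sqrt(6510))/418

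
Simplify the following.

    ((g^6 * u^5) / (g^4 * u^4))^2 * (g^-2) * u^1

g^2*u^3

Inside the bracket: g^2 * u^1
Raise to the power 2: g^4 * u^2
Multiply by (g^-2) * u^1: add exponents.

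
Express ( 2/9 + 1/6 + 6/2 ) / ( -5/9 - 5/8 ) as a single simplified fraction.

Numerator: 2/9 + 1/6 + 6/2 = 61/18
Denominator: -5/9 - 5/8 = -85/72
Divide: (61/18) · (-72/85) = -244/85

-244/85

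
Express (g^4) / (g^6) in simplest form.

Quotient: (g^-2)

g^(-2)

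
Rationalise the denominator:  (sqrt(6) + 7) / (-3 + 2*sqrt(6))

(33 + 17*sqrt(6))/15

Multiply numerator and denominator by -2*sqrt(6) - 3.
Denominator becomes -15; numerator becomes -17*sqrt(6) - 33.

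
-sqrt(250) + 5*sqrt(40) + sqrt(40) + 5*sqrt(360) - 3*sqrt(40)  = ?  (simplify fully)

31*sqrt(10)

sqrt(250) = 5*sqrt(10); 5*sqrt(40) = 10*sqrt(10); sqrt(40) = 2*sqrt(10); 5*sqrt(360) = 30*sqrt(10); 3*sqrt(40) = 6*sqrt(10)
Combine: (-5 + 10 + 2 + 30 - 6)·sqrt(10) = 31*sqrt(10)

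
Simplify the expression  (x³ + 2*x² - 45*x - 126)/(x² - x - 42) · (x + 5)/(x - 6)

(x² + 8*x + 15)/(x - 6)

Factor: x³ + 2*x² - 45*x - 126 = (x - 7)·(x + 6)·(x + 3);  x² - x - 42 = (x + 6)·(x - 7)
Cancel the common factors (x + 6), (x - 7).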